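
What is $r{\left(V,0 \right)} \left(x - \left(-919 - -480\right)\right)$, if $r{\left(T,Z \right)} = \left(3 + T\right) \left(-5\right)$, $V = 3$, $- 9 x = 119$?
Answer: $- \frac{38320}{3} \approx -12773.0$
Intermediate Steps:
$x = - \frac{119}{9}$ ($x = \left(- \frac{1}{9}\right) 119 = - \frac{119}{9} \approx -13.222$)
$r{\left(T,Z \right)} = -15 - 5 T$
$r{\left(V,0 \right)} \left(x - \left(-919 - -480\right)\right) = \left(-15 - 15\right) \left(- \frac{119}{9} - \left(-919 - -480\right)\right) = \left(-15 - 15\right) \left(- \frac{119}{9} - \left(-919 + 480\right)\right) = - 30 \left(- \frac{119}{9} - -439\right) = - 30 \left(- \frac{119}{9} + 439\right) = \left(-30\right) \frac{3832}{9} = - \frac{38320}{3}$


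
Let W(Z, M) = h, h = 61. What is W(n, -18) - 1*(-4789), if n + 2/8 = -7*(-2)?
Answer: 4850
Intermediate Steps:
n = 55/4 (n = -¼ - 7*(-2) = -¼ + 14 = 55/4 ≈ 13.750)
W(Z, M) = 61
W(n, -18) - 1*(-4789) = 61 - 1*(-4789) = 61 + 4789 = 4850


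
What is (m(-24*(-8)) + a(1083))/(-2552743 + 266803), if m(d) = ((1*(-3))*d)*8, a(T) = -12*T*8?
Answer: 9048/190495 ≈ 0.047497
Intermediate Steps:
a(T) = -96*T
m(d) = -24*d (m(d) = -3*d*8 = -24*d)
(m(-24*(-8)) + a(1083))/(-2552743 + 266803) = (-(-576)*(-8) - 96*1083)/(-2552743 + 266803) = (-24*192 - 103968)/(-2285940) = (-4608 - 103968)*(-1/2285940) = -108576*(-1/2285940) = 9048/190495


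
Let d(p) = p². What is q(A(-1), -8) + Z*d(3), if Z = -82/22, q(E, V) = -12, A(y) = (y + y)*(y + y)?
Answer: -501/11 ≈ -45.545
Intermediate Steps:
A(y) = 4*y² (A(y) = (2*y)*(2*y) = 4*y²)
Z = -41/11 (Z = -82*1/22 = -41/11 ≈ -3.7273)
q(A(-1), -8) + Z*d(3) = -12 - 41/11*3² = -12 - 41/11*9 = -12 - 369/11 = -501/11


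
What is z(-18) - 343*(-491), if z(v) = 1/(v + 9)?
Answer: 1515716/9 ≈ 1.6841e+5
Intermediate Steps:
z(v) = 1/(9 + v)
z(-18) - 343*(-491) = 1/(9 - 18) - 343*(-491) = 1/(-9) + 168413 = -⅑ + 168413 = 1515716/9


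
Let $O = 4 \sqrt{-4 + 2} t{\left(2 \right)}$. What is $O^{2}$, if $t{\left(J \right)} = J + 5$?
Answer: $-1568$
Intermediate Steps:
$t{\left(J \right)} = 5 + J$
$O = 28 i \sqrt{2}$ ($O = 4 \sqrt{-4 + 2} \left(5 + 2\right) = 4 \sqrt{-2} \cdot 7 = 4 i \sqrt{2} \cdot 7 = 28 i \sqrt{2} \approx 39.598 i$)
$O^{2} = \left(28 i \sqrt{2}\right)^{2} = -1568$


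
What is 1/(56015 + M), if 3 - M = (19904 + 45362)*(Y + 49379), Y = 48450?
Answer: -1/6384851496 ≈ -1.5662e-10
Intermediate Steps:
M = -6384907511 (M = 3 - (19904 + 45362)*(48450 + 49379) = 3 - 65266*97829 = 3 - 1*6384907514 = 3 - 6384907514 = -6384907511)
1/(56015 + M) = 1/(56015 - 6384907511) = 1/(-6384851496) = -1/6384851496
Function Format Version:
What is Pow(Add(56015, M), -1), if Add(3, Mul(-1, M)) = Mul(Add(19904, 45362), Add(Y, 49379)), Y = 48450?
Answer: Rational(-1, 6384851496) ≈ -1.5662e-10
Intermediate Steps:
M = -6384907511 (M = Add(3, Mul(-1, Mul(Add(19904, 45362), Add(48450, 49379)))) = Add(3, Mul(-1, Mul(65266, 97829))) = Add(3, Mul(-1, 6384907514)) = Add(3, -6384907514) = -6384907511)
Pow(Add(56015, M), -1) = Pow(Add(56015, -6384907511), -1) = Pow(-6384851496, -1) = Rational(-1, 6384851496)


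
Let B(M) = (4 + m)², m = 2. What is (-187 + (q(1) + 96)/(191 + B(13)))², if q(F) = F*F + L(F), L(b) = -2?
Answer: 1793861316/51529 ≈ 34813.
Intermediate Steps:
B(M) = 36 (B(M) = (4 + 2)² = 6² = 36)
q(F) = -2 + F² (q(F) = F*F - 2 = F² - 2 = -2 + F²)
(-187 + (q(1) + 96)/(191 + B(13)))² = (-187 + ((-2 + 1²) + 96)/(191 + 36))² = (-187 + ((-2 + 1) + 96)/227)² = (-187 + (-1 + 96)*(1/227))² = (-187 + 95*(1/227))² = (-187 + 95/227)² = (-42354/227)² = 1793861316/51529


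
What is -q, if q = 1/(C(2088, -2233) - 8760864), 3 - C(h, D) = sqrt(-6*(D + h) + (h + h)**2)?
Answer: 2920287/25584222673825 - sqrt(17439846)/76752668021475 ≈ 1.1409e-7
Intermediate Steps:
C(h, D) = 3 - sqrt(-6*D - 6*h + 4*h**2) (C(h, D) = 3 - sqrt(-6*(D + h) + (h + h)**2) = 3 - sqrt((-6*D - 6*h) + (2*h)**2) = 3 - sqrt((-6*D - 6*h) + 4*h**2) = 3 - sqrt(-6*D - 6*h + 4*h**2))
q = 1/(-8760861 - sqrt(17439846)) (q = 1/((3 - sqrt(-6*(-2233) - 6*2088 + 4*2088**2)) - 8760864) = 1/((3 - sqrt(13398 - 12528 + 4*4359744)) - 8760864) = 1/((3 - sqrt(13398 - 12528 + 17438976)) - 8760864) = 1/((3 - sqrt(17439846)) - 8760864) = 1/(-8760861 - sqrt(17439846)) ≈ -1.1409e-7)
-q = -(-2920287/25584222673825 + sqrt(17439846)/76752668021475) = 2920287/25584222673825 - sqrt(17439846)/76752668021475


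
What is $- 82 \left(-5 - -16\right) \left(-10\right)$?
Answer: $9020$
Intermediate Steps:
$- 82 \left(-5 - -16\right) \left(-10\right) = - 82 \left(-5 + 16\right) \left(-10\right) = \left(-82\right) 11 \left(-10\right) = \left(-902\right) \left(-10\right) = 9020$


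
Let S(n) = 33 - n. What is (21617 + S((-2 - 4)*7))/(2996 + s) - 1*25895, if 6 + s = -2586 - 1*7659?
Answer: -187889917/7255 ≈ -25898.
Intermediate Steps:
s = -10251 (s = -6 + (-2586 - 1*7659) = -6 + (-2586 - 7659) = -6 - 10245 = -10251)
(21617 + S((-2 - 4)*7))/(2996 + s) - 1*25895 = (21617 + (33 - (-2 - 4)*7))/(2996 - 10251) - 1*25895 = (21617 + (33 - (-6)*7))/(-7255) - 25895 = (21617 + (33 - 1*(-42)))*(-1/7255) - 25895 = (21617 + (33 + 42))*(-1/7255) - 25895 = (21617 + 75)*(-1/7255) - 25895 = 21692*(-1/7255) - 25895 = -21692/7255 - 25895 = -187889917/7255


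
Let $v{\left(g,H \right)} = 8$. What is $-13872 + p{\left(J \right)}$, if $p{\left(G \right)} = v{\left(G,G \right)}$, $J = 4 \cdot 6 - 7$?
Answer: $-13864$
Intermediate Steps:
$J = 17$ ($J = 24 - 7 = 17$)
$p{\left(G \right)} = 8$
$-13872 + p{\left(J \right)} = -13872 + 8 = -13864$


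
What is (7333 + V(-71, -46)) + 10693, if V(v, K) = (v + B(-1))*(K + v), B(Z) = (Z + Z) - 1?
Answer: 26684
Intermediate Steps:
B(Z) = -1 + 2*Z (B(Z) = 2*Z - 1 = -1 + 2*Z)
V(v, K) = (-3 + v)*(K + v) (V(v, K) = (v + (-1 + 2*(-1)))*(K + v) = (v + (-1 - 2))*(K + v) = (v - 3)*(K + v) = (-3 + v)*(K + v))
(7333 + V(-71, -46)) + 10693 = (7333 + ((-71)**2 - 3*(-46) - 3*(-71) - 46*(-71))) + 10693 = (7333 + (5041 + 138 + 213 + 3266)) + 10693 = (7333 + 8658) + 10693 = 15991 + 10693 = 26684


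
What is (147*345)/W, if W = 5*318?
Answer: 3381/106 ≈ 31.896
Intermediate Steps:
W = 1590
(147*345)/W = (147*345)/1590 = 50715*(1/1590) = 3381/106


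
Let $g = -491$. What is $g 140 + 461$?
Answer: $-68279$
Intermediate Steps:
$g 140 + 461 = \left(-491\right) 140 + 461 = -68740 + 461 = -68279$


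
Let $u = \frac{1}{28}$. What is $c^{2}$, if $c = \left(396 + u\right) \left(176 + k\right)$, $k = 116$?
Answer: $\frac{655285393009}{49} \approx 1.3373 \cdot 10^{10}$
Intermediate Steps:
$u = \frac{1}{28} \approx 0.035714$
$c = \frac{809497}{7}$ ($c = \left(396 + \frac{1}{28}\right) \left(176 + 116\right) = \frac{11089}{28} \cdot 292 = \frac{809497}{7} \approx 1.1564 \cdot 10^{5}$)
$c^{2} = \left(\frac{809497}{7}\right)^{2} = \frac{655285393009}{49}$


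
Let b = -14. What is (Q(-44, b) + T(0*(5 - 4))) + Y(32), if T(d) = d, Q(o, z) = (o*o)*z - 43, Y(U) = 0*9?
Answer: -27147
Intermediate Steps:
Y(U) = 0
Q(o, z) = -43 + z*o² (Q(o, z) = o²*z - 43 = z*o² - 43 = -43 + z*o²)
(Q(-44, b) + T(0*(5 - 4))) + Y(32) = ((-43 - 14*(-44)²) + 0*(5 - 4)) + 0 = ((-43 - 14*1936) + 0*1) + 0 = ((-43 - 27104) + 0) + 0 = (-27147 + 0) + 0 = -27147 + 0 = -27147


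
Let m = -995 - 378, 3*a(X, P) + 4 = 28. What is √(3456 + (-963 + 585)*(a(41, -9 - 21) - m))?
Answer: 9*I*√6402 ≈ 720.11*I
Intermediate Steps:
a(X, P) = 8 (a(X, P) = -4/3 + (⅓)*28 = -4/3 + 28/3 = 8)
m = -1373
√(3456 + (-963 + 585)*(a(41, -9 - 21) - m)) = √(3456 + (-963 + 585)*(8 - 1*(-1373))) = √(3456 - 378*(8 + 1373)) = √(3456 - 378*1381) = √(3456 - 522018) = √(-518562) = 9*I*√6402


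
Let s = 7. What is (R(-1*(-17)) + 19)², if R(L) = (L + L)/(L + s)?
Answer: 60025/144 ≈ 416.84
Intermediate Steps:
R(L) = 2*L/(7 + L) (R(L) = (L + L)/(L + 7) = (2*L)/(7 + L) = 2*L/(7 + L))
(R(-1*(-17)) + 19)² = (2*(-1*(-17))/(7 - 1*(-17)) + 19)² = (2*17/(7 + 17) + 19)² = (2*17/24 + 19)² = (2*17*(1/24) + 19)² = (17/12 + 19)² = (245/12)² = 60025/144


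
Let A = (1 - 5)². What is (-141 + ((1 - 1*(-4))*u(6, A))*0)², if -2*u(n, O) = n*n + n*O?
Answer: 19881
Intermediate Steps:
A = 16 (A = (-4)² = 16)
u(n, O) = -n²/2 - O*n/2 (u(n, O) = -(n*n + n*O)/2 = -(n² + O*n)/2 = -n²/2 - O*n/2)
(-141 + ((1 - 1*(-4))*u(6, A))*0)² = (-141 + ((1 - 1*(-4))*(-½*6*(16 + 6)))*0)² = (-141 + ((1 + 4)*(-½*6*22))*0)² = (-141 + (5*(-66))*0)² = (-141 - 330*0)² = (-141 + 0)² = (-141)² = 19881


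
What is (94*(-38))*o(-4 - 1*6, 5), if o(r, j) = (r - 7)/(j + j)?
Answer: 30362/5 ≈ 6072.4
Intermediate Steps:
o(r, j) = (-7 + r)/(2*j) (o(r, j) = (-7 + r)/((2*j)) = (-7 + r)*(1/(2*j)) = (-7 + r)/(2*j))
(94*(-38))*o(-4 - 1*6, 5) = (94*(-38))*((½)*(-7 + (-4 - 1*6))/5) = -1786*(-7 + (-4 - 6))/5 = -1786*(-7 - 10)/5 = -1786*(-17)/5 = -3572*(-17/10) = 30362/5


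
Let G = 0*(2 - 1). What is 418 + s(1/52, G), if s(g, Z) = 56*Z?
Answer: 418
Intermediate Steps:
G = 0 (G = 0*1 = 0)
418 + s(1/52, G) = 418 + 56*0 = 418 + 0 = 418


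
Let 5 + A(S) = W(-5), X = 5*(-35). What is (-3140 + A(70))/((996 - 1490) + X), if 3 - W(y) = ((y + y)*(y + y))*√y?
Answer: 3142/669 + 100*I*√5/669 ≈ 4.6966 + 0.33424*I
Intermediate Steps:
X = -175
W(y) = 3 - 4*y^(5/2) (W(y) = 3 - (y + y)*(y + y)*√y = 3 - (2*y)*(2*y)*√y = 3 - 4*y²*√y = 3 - 4*y^(5/2))
A(S) = -2 - 100*I*√5 (A(S) = -5 + (3 - 100*I*√5) = -2 - 100*I*√5)
(-3140 + A(70))/((996 - 1490) + X) = (-3140 + (-2 - 100*I*√5))/((996 - 1490) - 175) = (-3142 - 100*I*√5)/(-494 - 175) = (-3142 - 100*I*√5)/(-669) = (-3142 - 100*I*√5)*(-1/669) = 3142/669 + 100*I*√5/669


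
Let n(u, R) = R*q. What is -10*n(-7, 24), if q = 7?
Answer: -1680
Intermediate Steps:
n(u, R) = 7*R (n(u, R) = R*7 = 7*R)
-10*n(-7, 24) = -70*24 = -10*168 = -1680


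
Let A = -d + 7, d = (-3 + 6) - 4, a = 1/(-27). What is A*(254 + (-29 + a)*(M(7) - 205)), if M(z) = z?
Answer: 144080/3 ≈ 48027.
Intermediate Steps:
a = -1/27 ≈ -0.037037
d = -1 (d = 3 - 4 = -1)
A = 8 (A = -1*(-1) + 7 = 1 + 7 = 8)
A*(254 + (-29 + a)*(M(7) - 205)) = 8*(254 + (-29 - 1/27)*(7 - 205)) = 8*(254 - 784/27*(-198)) = 8*(254 + 17248/3) = 8*(18010/3) = 144080/3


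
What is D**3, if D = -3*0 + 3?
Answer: 27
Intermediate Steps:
D = 3 (D = 0 + 3 = 3)
D**3 = 3**3 = 27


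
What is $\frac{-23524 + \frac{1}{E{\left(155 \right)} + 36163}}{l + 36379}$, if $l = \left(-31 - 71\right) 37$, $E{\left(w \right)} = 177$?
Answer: $- \frac{854862159}{1184865700} \approx -0.72148$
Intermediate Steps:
$l = -3774$ ($l = \left(-102\right) 37 = -3774$)
$\frac{-23524 + \frac{1}{E{\left(155 \right)} + 36163}}{l + 36379} = \frac{-23524 + \frac{1}{177 + 36163}}{-3774 + 36379} = \frac{-23524 + \frac{1}{36340}}{32605} = \left(-23524 + \frac{1}{36340}\right) \frac{1}{32605} = \left(- \frac{854862159}{36340}\right) \frac{1}{32605} = - \frac{854862159}{1184865700}$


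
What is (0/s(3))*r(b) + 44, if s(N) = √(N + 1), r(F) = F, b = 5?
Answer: 44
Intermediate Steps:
s(N) = √(1 + N)
(0/s(3))*r(b) + 44 = (0/(√(1 + 3)))*5 + 44 = (0/(√4))*5 + 44 = (0/2)*5 + 44 = (0*(½))*5 + 44 = 0*5 + 44 = 0 + 44 = 44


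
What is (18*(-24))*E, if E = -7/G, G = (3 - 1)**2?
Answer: 756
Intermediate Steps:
G = 4 (G = 2**2 = 4)
E = -7/4 ≈ -1.7500
(18*(-24))*E = (18*(-24))*(-7/4) = -432*(-7/4) = 756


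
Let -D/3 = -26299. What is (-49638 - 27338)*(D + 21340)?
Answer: -7715843312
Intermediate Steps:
D = 78897 (D = -3*(-26299) = 78897)
(-49638 - 27338)*(D + 21340) = (-49638 - 27338)*(78897 + 21340) = -76976*100237 = -7715843312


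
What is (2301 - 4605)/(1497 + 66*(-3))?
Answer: -768/433 ≈ -1.7737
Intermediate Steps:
(2301 - 4605)/(1497 + 66*(-3)) = -2304/(1497 - 198) = -2304/1299 = -2304*1/1299 = -768/433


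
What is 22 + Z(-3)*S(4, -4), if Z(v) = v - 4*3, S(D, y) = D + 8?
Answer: -158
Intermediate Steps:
S(D, y) = 8 + D
Z(v) = -12 + v (Z(v) = v - 12 = -12 + v)
22 + Z(-3)*S(4, -4) = 22 + (-12 - 3)*(8 + 4) = 22 - 15*12 = 22 - 180 = -158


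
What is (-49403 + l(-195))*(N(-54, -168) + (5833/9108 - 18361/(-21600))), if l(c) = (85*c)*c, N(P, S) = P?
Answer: -456647511015187/2732400 ≈ -1.6712e+8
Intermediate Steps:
l(c) = 85*c**2
(-49403 + l(-195))*(N(-54, -168) + (5833/9108 - 18361/(-21600))) = (-49403 + 85*(-195)**2)*(-54 + (5833/9108 - 18361/(-21600))) = (-49403 + 85*38025)*(-54 + (5833*(1/9108) - 18361*(-1/21600))) = (-49403 + 3232125)*(-54 + (5833/9108 + 18361/21600)) = 3182722*(-54 + 8145133/5464800) = 3182722*(-286954067/5464800) = -456647511015187/2732400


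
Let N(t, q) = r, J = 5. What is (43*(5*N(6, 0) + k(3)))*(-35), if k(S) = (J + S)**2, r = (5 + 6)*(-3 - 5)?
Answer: 565880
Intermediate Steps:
r = -88 (r = 11*(-8) = -88)
N(t, q) = -88
k(S) = (5 + S)**2
(43*(5*N(6, 0) + k(3)))*(-35) = (43*(5*(-88) + (5 + 3)**2))*(-35) = (43*(-440 + 8**2))*(-35) = (43*(-440 + 64))*(-35) = (43*(-376))*(-35) = -16168*(-35) = 565880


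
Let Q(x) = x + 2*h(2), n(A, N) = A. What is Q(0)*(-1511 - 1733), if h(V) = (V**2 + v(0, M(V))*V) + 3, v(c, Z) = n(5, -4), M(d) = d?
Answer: -110296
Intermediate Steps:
v(c, Z) = 5
h(V) = 3 + V**2 + 5*V (h(V) = (V**2 + 5*V) + 3 = 3 + V**2 + 5*V)
Q(x) = 34 + x (Q(x) = x + 2*(3 + 2**2 + 5*2) = x + 2*(3 + 4 + 10) = x + 2*17 = x + 34 = 34 + x)
Q(0)*(-1511 - 1733) = (34 + 0)*(-1511 - 1733) = 34*(-3244) = -110296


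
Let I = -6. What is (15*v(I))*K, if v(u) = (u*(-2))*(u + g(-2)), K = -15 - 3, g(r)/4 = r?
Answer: 45360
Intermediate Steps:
g(r) = 4*r
K = -18
v(u) = -2*u*(-8 + u) (v(u) = (u*(-2))*(u + 4*(-2)) = (-2*u)*(u - 8) = (-2*u)*(-8 + u) = -2*u*(-8 + u))
(15*v(I))*K = (15*(2*(-6)*(8 - 1*(-6))))*(-18) = (15*(2*(-6)*(8 + 6)))*(-18) = (15*(2*(-6)*14))*(-18) = (15*(-168))*(-18) = -2520*(-18) = 45360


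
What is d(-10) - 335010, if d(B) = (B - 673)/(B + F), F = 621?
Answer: -204691793/611 ≈ -3.3501e+5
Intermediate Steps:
d(B) = (-673 + B)/(621 + B) (d(B) = (B - 673)/(B + 621) = (-673 + B)/(621 + B))
d(-10) - 335010 = (-673 - 10)/(621 - 10) - 335010 = -683/611 - 335010 = -204691793/611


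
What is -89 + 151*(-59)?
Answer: -8998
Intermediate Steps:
-89 + 151*(-59) = -89 - 8909 = -8998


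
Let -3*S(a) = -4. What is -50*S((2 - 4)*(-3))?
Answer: -200/3 ≈ -66.667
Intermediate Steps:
S(a) = 4/3 (S(a) = -⅓*(-4) = 4/3)
-50*S((2 - 4)*(-3)) = -50*4/3 = -200/3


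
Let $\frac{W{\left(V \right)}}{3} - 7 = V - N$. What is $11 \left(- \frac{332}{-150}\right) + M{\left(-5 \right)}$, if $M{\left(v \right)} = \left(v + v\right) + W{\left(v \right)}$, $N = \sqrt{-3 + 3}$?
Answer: $\frac{1526}{75} \approx 20.347$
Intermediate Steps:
$N = 0$ ($N = \sqrt{0} = 0$)
$W{\left(V \right)} = 21 + 3 V$ ($W{\left(V \right)} = 21 + 3 \left(V - 0\right) = 21 + 3 \left(V + 0\right) = 21 + 3 V$)
$M{\left(v \right)} = 21 + 5 v$ ($M{\left(v \right)} = \left(v + v\right) + \left(21 + 3 v\right) = 2 v + \left(21 + 3 v\right) = 21 + 5 v$)
$11 \left(- \frac{332}{-150}\right) + M{\left(-5 \right)} = 11 \left(- \frac{332}{-150}\right) + \left(21 + 5 \left(-5\right)\right) = 11 \left(\left(-332\right) \left(- \frac{1}{150}\right)\right) + \left(21 - 25\right) = 11 \cdot \frac{166}{75} - 4 = \frac{1826}{75} - 4 = \frac{1526}{75}$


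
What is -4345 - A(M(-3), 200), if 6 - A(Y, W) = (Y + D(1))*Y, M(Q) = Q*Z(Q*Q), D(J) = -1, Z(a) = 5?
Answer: -4111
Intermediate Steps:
M(Q) = 5*Q (M(Q) = Q*5 = 5*Q)
A(Y, W) = 6 - Y*(-1 + Y) (A(Y, W) = 6 - (Y - 1)*Y = 6 - (-1 + Y)*Y = 6 - Y*(-1 + Y))
-4345 - A(M(-3), 200) = -4345 - (6 + 5*(-3) - (5*(-3))²) = -4345 - (6 - 15 - 1*(-15)²) = -4345 - (6 - 15 - 1*225) = -4345 - (6 - 15 - 225) = -4345 - 1*(-234) = -4345 + 234 = -4111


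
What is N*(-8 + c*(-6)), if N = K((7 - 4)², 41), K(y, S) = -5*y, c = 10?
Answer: 3060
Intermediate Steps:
N = -45 (N = -5*(7 - 4)² = -5*3² = -5*9 = -45)
N*(-8 + c*(-6)) = -45*(-8 + 10*(-6)) = -45*(-8 - 60) = -45*(-68) = 3060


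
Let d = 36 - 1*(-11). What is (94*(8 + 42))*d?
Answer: 220900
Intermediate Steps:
d = 47 (d = 36 + 11 = 47)
(94*(8 + 42))*d = (94*(8 + 42))*47 = (94*50)*47 = 4700*47 = 220900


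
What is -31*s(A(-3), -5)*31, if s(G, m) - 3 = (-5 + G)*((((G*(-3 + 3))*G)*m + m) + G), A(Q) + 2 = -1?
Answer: -64387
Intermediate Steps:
A(Q) = -3 (A(Q) = -2 - 1 = -3)
s(G, m) = 3 + (-5 + G)*(G + m) (s(G, m) = 3 + (-5 + G)*((((G*(-3 + 3))*G)*m + m) + G) = 3 + (-5 + G)*((((G*0)*G)*m + m) + G) = 3 + (-5 + G)*(((0*G)*m + m) + G) = 3 + (-5 + G)*((0*m + m) + G) = 3 + (-5 + G)*((0 + m) + G) = 3 + (-5 + G)*(m + G) = 3 + (-5 + G)*(G + m))
-31*s(A(-3), -5)*31 = -31*(3 + (-3)² - 5*(-3) - 5*(-5) - 3*(-5))*31 = -31*(3 + 9 + 15 + 25 + 15)*31 = -31*67*31 = -2077*31 = -64387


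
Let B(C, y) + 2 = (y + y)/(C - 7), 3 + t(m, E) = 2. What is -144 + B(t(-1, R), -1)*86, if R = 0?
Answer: -589/2 ≈ -294.50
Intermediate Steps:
t(m, E) = -1 (t(m, E) = -3 + 2 = -1)
B(C, y) = -2 + 2*y/(-7 + C) (B(C, y) = -2 + (y + y)/(C - 7) = -2 + (2*y)/(-7 + C) = -2 + 2*y/(-7 + C))
-144 + B(t(-1, R), -1)*86 = -144 + (2*(7 - 1 - 1*(-1))/(-7 - 1))*86 = -144 + (2*(7 - 1 + 1)/(-8))*86 = -144 + (2*(-1/8)*7)*86 = -144 - 7/4*86 = -144 - 301/2 = -589/2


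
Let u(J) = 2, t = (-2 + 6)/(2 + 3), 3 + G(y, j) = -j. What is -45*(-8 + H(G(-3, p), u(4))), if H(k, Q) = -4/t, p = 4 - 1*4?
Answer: 585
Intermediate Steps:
p = 0 (p = 4 - 4 = 0)
G(y, j) = -3 - j
t = ⅘ (t = 4/5 = 4*(⅕) = ⅘ ≈ 0.80000)
H(k, Q) = -5 (H(k, Q) = -4/⅘ = -4*5/4 = -5)
-45*(-8 + H(G(-3, p), u(4))) = -45*(-8 - 5) = -45*(-13) = 585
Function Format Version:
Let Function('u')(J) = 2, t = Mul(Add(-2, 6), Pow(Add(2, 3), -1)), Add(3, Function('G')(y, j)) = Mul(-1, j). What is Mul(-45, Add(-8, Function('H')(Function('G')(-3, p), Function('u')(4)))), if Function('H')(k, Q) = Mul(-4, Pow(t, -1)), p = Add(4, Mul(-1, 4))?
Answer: 585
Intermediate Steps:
p = 0 (p = Add(4, -4) = 0)
Function('G')(y, j) = Add(-3, Mul(-1, j))
t = Rational(4, 5) (t = Mul(4, Pow(5, -1)) = Mul(4, Rational(1, 5)) = Rational(4, 5) ≈ 0.80000)
Function('H')(k, Q) = -5 (Function('H')(k, Q) = Mul(-4, Pow(Rational(4, 5), -1)) = Mul(-4, Rational(5, 4)) = -5)
Mul(-45, Add(-8, Function('H')(Function('G')(-3, p), Function('u')(4)))) = Mul(-45, Add(-8, -5)) = Mul(-45, -13) = 585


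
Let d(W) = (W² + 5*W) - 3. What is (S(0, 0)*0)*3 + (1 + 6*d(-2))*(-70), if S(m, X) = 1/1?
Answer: 3710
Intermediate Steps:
S(m, X) = 1 (S(m, X) = 1*1 = 1)
d(W) = -3 + W² + 5*W
(S(0, 0)*0)*3 + (1 + 6*d(-2))*(-70) = (1*0)*3 + (1 + 6*(-3 + (-2)² + 5*(-2)))*(-70) = 0*3 + (1 + 6*(-3 + 4 - 10))*(-70) = 0 + (1 + 6*(-9))*(-70) = 0 + (1 - 54)*(-70) = 0 - 53*(-70) = 0 + 3710 = 3710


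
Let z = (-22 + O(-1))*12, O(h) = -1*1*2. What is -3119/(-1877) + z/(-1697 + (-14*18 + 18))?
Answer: 6563365/3624487 ≈ 1.8108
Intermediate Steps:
O(h) = -2 (O(h) = -1*2 = -2)
z = -288 (z = (-22 - 2)*12 = -24*12 = -288)
-3119/(-1877) + z/(-1697 + (-14*18 + 18)) = -3119/(-1877) - 288/(-1697 + (-14*18 + 18)) = -3119*(-1/1877) - 288/(-1697 + (-252 + 18)) = 3119/1877 - 288/(-1697 - 234) = 3119/1877 - 288/(-1931) = 3119/1877 - 288*(-1/1931) = 3119/1877 + 288/1931 = 6563365/3624487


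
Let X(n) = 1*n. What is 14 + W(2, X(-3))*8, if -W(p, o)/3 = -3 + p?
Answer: 38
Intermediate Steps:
X(n) = n
W(p, o) = 9 - 3*p (W(p, o) = -3*(-3 + p) = 9 - 3*p)
14 + W(2, X(-3))*8 = 14 + (9 - 3*2)*8 = 14 + (9 - 6)*8 = 14 + 3*8 = 14 + 24 = 38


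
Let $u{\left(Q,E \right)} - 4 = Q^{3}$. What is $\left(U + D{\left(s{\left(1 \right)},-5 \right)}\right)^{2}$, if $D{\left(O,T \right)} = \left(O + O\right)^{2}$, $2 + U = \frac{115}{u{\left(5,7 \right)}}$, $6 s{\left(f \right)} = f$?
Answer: $\frac{148996}{149769} \approx 0.99484$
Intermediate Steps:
$u{\left(Q,E \right)} = 4 + Q^{3}$
$s{\left(f \right)} = \frac{f}{6}$
$U = - \frac{143}{129}$ ($U = -2 + \frac{115}{4 + 5^{3}} = -2 + \frac{115}{4 + 125} = -2 + \frac{115}{129} = - \frac{143}{129} \approx -1.1085$)
$D{\left(O,T \right)} = 4 O^{2}$ ($D{\left(O,T \right)} = \left(2 O\right)^{2} = 4 O^{2}$)
$\left(U + D{\left(s{\left(1 \right)},-5 \right)}\right)^{2} = \left(- \frac{143}{129} + 4 \left(\frac{1}{6} \cdot 1\right)^{2}\right)^{2} = \left(- \frac{143}{129} + \frac{4}{36}\right)^{2} = \left(- \frac{143}{129} + 4 \cdot \frac{1}{36}\right)^{2} = \left(- \frac{143}{129} + \frac{1}{9}\right)^{2} = \left(- \frac{386}{387}\right)^{2} = \frac{148996}{149769}$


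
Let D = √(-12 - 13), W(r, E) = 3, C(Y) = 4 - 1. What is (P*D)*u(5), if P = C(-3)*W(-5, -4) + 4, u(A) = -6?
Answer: -390*I ≈ -390.0*I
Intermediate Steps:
C(Y) = 3
D = 5*I (D = √(-25) = 5*I ≈ 5.0*I)
P = 13 (P = 3*3 + 4 = 9 + 4 = 13)
(P*D)*u(5) = (13*(5*I))*(-6) = (65*I)*(-6) = -390*I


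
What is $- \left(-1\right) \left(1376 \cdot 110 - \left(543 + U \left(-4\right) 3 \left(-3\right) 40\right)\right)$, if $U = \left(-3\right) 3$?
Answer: $163777$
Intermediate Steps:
$U = -9$
$- \left(-1\right) \left(1376 \cdot 110 - \left(543 + U \left(-4\right) 3 \left(-3\right) 40\right)\right) = - \left(-1\right) \left(1376 \cdot 110 - \left(543 + \left(-9\right) \left(-4\right) 3 \left(-3\right) 40\right)\right) = - \left(-1\right) \left(151360 - \left(543 + 36 \left(-9\right) 40\right)\right) = - \left(-1\right) \left(151360 - \left(543 - 12960\right)\right) = - \left(-1\right) \left(151360 - -12417\right) = - \left(-1\right) \left(151360 + \left(-285 + 12702\right)\right) = - \left(-1\right) \left(151360 + 12417\right) = - \left(-1\right) 163777 = \left(-1\right) \left(-163777\right) = 163777$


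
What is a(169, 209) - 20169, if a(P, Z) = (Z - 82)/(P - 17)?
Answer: -3065561/152 ≈ -20168.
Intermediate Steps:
a(P, Z) = (-82 + Z)/(-17 + P)
a(169, 209) - 20169 = (-82 + 209)/(-17 + 169) - 20169 = 127/152 - 20169 = -3065561/152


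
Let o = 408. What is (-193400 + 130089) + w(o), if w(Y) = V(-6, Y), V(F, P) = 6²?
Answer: -63275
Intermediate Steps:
V(F, P) = 36
w(Y) = 36
(-193400 + 130089) + w(o) = (-193400 + 130089) + 36 = -63311 + 36 = -63275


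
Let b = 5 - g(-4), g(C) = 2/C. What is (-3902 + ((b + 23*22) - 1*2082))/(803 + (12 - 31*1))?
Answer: -10945/1568 ≈ -6.9802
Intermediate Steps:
b = 11/2 (b = 5 - 2/(-4) = 5 - 2*(-1)/4 = 5 - 1*(-½) = 5 + ½ = 11/2 ≈ 5.5000)
(-3902 + ((b + 23*22) - 1*2082))/(803 + (12 - 31*1)) = (-3902 + ((11/2 + 23*22) - 1*2082))/(803 + (12 - 31*1)) = (-3902 + ((11/2 + 506) - 2082))/(803 + (12 - 31)) = (-3902 + (1023/2 - 2082))/(803 - 19) = (-3902 - 3141/2)/784 = -10945/2*1/784 = -10945/1568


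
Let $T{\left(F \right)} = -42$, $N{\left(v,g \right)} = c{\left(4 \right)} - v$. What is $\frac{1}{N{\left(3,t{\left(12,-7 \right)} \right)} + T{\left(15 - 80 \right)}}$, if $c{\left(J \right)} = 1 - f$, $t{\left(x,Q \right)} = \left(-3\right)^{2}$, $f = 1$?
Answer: $- \frac{1}{45} \approx -0.022222$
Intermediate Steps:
$t{\left(x,Q \right)} = 9$
$c{\left(J \right)} = 0$ ($c{\left(J \right)} = 1 - 1 = 0$)
$N{\left(v,g \right)} = - v$ ($N{\left(v,g \right)} = 0 - v = - v$)
$\frac{1}{N{\left(3,t{\left(12,-7 \right)} \right)} + T{\left(15 - 80 \right)}} = \frac{1}{\left(-1\right) 3 - 42} = \frac{1}{-3 - 42} = \frac{1}{-45} = - \frac{1}{45}$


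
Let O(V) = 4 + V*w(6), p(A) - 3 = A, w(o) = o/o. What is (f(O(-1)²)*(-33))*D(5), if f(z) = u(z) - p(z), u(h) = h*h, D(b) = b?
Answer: -11385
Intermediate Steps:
w(o) = 1
p(A) = 3 + A
u(h) = h²
O(V) = 4 + V (O(V) = 4 + V*1 = 4 + V)
f(z) = -3 + z² - z (f(z) = z² - (3 + z) = z² + (-3 - z) = -3 + z² - z)
(f(O(-1)²)*(-33))*D(5) = ((-3 + ((4 - 1)²)² - (4 - 1)²)*(-33))*5 = ((-3 + (3²)² - 1*3²)*(-33))*5 = ((-3 + 9² - 1*9)*(-33))*5 = ((-3 + 81 - 9)*(-33))*5 = (69*(-33))*5 = -2277*5 = -11385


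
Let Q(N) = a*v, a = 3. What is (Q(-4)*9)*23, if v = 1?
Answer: 621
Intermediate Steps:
Q(N) = 3 (Q(N) = 3*1 = 3)
(Q(-4)*9)*23 = (3*9)*23 = 27*23 = 621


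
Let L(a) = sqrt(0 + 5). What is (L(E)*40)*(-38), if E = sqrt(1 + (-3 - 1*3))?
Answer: -1520*sqrt(5) ≈ -3398.8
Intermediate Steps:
E = I*sqrt(5) (E = sqrt(1 + (-3 - 3)) = sqrt(1 - 6) = sqrt(-5) = I*sqrt(5) ≈ 2.2361*I)
L(a) = sqrt(5)
(L(E)*40)*(-38) = (sqrt(5)*40)*(-38) = (40*sqrt(5))*(-38) = -1520*sqrt(5)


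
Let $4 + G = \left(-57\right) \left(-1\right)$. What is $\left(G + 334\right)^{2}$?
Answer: $149769$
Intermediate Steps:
$G = 53$ ($G = -4 - -57 = -4 + 57 = 53$)
$\left(G + 334\right)^{2} = \left(53 + 334\right)^{2} = 387^{2} = 149769$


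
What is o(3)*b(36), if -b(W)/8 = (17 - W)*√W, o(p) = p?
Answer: 2736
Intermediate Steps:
b(W) = -8*√W*(17 - W) (b(W) = -8*(17 - W)*√W = -8*√W*(17 - W))
o(3)*b(36) = 3*(8*√36*(-17 + 36)) = 3*(8*6*19) = 3*912 = 2736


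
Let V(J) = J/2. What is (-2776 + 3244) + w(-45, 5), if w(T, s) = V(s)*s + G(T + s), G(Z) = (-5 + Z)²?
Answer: 5011/2 ≈ 2505.5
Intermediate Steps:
V(J) = J/2 (V(J) = J*(½) = J/2)
w(T, s) = (-5 + T + s)² + s²/2 (w(T, s) = (s/2)*s + (-5 + (T + s))² = s²/2 + (-5 + T + s)² = (-5 + T + s)² + s²/2)
(-2776 + 3244) + w(-45, 5) = (-2776 + 3244) + ((-5 - 45 + 5)² + (½)*5²) = 468 + ((-45)² + (½)*25) = 468 + (2025 + 25/2) = 468 + 4075/2 = 5011/2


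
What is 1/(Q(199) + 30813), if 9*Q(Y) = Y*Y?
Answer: 9/316918 ≈ 2.8398e-5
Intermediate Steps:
Q(Y) = Y²/9 (Q(Y) = (Y*Y)/9 = Y²/9)
1/(Q(199) + 30813) = 1/((⅑)*199² + 30813) = 1/((⅑)*39601 + 30813) = 1/(39601/9 + 30813) = 1/(316918/9) = 9/316918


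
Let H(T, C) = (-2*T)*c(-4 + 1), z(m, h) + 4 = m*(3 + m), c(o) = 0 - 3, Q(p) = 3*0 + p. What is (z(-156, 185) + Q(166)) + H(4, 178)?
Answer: 24054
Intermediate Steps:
Q(p) = p (Q(p) = 0 + p = p)
c(o) = -3
z(m, h) = -4 + m*(3 + m)
H(T, C) = 6*T (H(T, C) = -2*T*(-3) = 6*T)
(z(-156, 185) + Q(166)) + H(4, 178) = ((-4 + (-156)² + 3*(-156)) + 166) + 6*4 = ((-4 + 24336 - 468) + 166) + 24 = (23864 + 166) + 24 = 24030 + 24 = 24054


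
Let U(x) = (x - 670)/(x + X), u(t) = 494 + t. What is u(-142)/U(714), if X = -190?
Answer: 4192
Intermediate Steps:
U(x) = (-670 + x)/(-190 + x) (U(x) = (x - 670)/(x - 190) = (-670 + x)/(-190 + x))
u(-142)/U(714) = (494 - 142)/(((-670 + 714)/(-190 + 714))) = 352/((44/524)) = 352/(((1/524)*44)) = 352/(11/131) = 352*(131/11) = 4192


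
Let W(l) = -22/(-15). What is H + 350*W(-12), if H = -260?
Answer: 760/3 ≈ 253.33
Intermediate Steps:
W(l) = 22/15 (W(l) = -22*(-1/15) = 22/15)
H + 350*W(-12) = -260 + 350*(22/15) = -260 + 1540/3 = 760/3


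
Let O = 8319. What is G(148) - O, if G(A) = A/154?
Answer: -640489/77 ≈ -8318.0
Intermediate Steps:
G(A) = A/154
G(148) - O = (1/154)*148 - 1*8319 = 74/77 - 8319 = -640489/77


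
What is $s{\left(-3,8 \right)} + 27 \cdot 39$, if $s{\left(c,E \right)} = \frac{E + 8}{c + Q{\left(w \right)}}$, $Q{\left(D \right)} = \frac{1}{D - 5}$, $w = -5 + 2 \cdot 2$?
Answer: $\frac{19911}{19} \approx 1047.9$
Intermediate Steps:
$w = -1$ ($w = -5 + 4 = -1$)
$Q{\left(D \right)} = \frac{1}{-5 + D}$
$s{\left(c,E \right)} = \frac{8 + E}{- \frac{1}{6} + c}$ ($s{\left(c,E \right)} = \frac{E + 8}{c + \frac{1}{-5 - 1}} = \frac{8 + E}{c + \frac{1}{-6}} = \frac{8 + E}{c - \frac{1}{6}} = \frac{8 + E}{- \frac{1}{6} + c}$)
$s{\left(-3,8 \right)} + 27 \cdot 39 = \frac{6 \left(8 + 8\right)}{-1 + 6 \left(-3\right)} + 27 \cdot 39 = 6 \frac{1}{-1 - 18} \cdot 16 + 1053 = 6 \frac{1}{-19} \cdot 16 + 1053 = 6 \left(- \frac{1}{19}\right) 16 + 1053 = - \frac{96}{19} + 1053 = \frac{19911}{19}$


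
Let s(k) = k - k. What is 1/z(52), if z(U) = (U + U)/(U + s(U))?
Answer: 1/2 ≈ 0.50000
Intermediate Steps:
s(k) = 0
z(U) = 2 (z(U) = (U + U)/(U + 0) = (2*U)/U = 2)
1/z(52) = 1/2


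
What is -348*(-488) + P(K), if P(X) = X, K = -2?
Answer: 169822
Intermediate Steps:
-348*(-488) + P(K) = -348*(-488) - 2 = 169824 - 2 = 169822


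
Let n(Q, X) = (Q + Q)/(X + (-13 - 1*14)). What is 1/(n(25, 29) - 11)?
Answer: 1/14 ≈ 0.071429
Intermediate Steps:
n(Q, X) = 2*Q/(-27 + X) (n(Q, X) = (2*Q)/(X + (-13 - 14)) = (2*Q)/(X - 27) = (2*Q)/(-27 + X) = 2*Q/(-27 + X))
1/(n(25, 29) - 11) = 1/(2*25/(-27 + 29) - 11) = 1/(2*25/2 - 11) = 1/(2*25*(1/2) - 11) = 1/(25 - 11) = 1/14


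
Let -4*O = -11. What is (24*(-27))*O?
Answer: -1782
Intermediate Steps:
O = 11/4 (O = -¼*(-11) = 11/4 ≈ 2.7500)
(24*(-27))*O = (24*(-27))*(11/4) = -648*11/4 = -1782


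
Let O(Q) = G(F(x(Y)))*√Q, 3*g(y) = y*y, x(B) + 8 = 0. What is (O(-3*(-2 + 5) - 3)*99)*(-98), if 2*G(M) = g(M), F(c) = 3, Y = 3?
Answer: -29106*I*√3 ≈ -50413.0*I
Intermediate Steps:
x(B) = -8 (x(B) = -8 + 0 = -8)
g(y) = y²/3 (g(y) = (y*y)/3 = y²/3)
G(M) = M²/6 (G(M) = (M²/3)/2 = M²/6)
O(Q) = 3*√Q/2 (O(Q) = ((⅙)*3²)*√Q = ((⅙)*9)*√Q = 3*√Q/2)
(O(-3*(-2 + 5) - 3)*99)*(-98) = ((3*√(-3*(-2 + 5) - 3)/2)*99)*(-98) = ((3*√(-3*3 - 3)/2)*99)*(-98) = ((3*√(-9 - 3)/2)*99)*(-98) = ((3*√(-12)/2)*99)*(-98) = ((3*(2*I*√3)/2)*99)*(-98) = ((3*I*√3)*99)*(-98) = (297*I*√3)*(-98) = -29106*I*√3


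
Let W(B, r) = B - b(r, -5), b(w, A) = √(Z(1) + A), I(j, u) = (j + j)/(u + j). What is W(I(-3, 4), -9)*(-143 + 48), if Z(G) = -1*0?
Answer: 570 + 95*I*√5 ≈ 570.0 + 212.43*I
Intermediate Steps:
Z(G) = 0
I(j, u) = 2*j/(j + u) (I(j, u) = (2*j)/(j + u) = 2*j/(j + u))
b(w, A) = √A (b(w, A) = √(0 + A) = √A)
W(B, r) = B - I*√5 (W(B, r) = B - √(-5) = B - I*√5)
W(I(-3, 4), -9)*(-143 + 48) = (2*(-3)/(-3 + 4) - I*√5)*(-143 + 48) = (2*(-3)/1 - I*√5)*(-95) = (2*(-3)*1 - I*√5)*(-95) = (-6 - I*√5)*(-95) = 570 + 95*I*√5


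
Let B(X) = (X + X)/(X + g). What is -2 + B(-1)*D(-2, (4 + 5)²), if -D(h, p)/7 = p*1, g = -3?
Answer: -571/2 ≈ -285.50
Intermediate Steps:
D(h, p) = -7*p
B(X) = 2*X/(-3 + X) (B(X) = (X + X)/(X - 3) = (2*X)/(-3 + X) = 2*X/(-3 + X))
-2 + B(-1)*D(-2, (4 + 5)²) = -2 + (2*(-1)/(-3 - 1))*(-7*(4 + 5)²) = -2 + (2*(-1)/(-4))*(-7*9²) = -2 + (2*(-1)*(-¼))*(-7*81) = -2 + (½)*(-567) = -2 - 567/2 = -571/2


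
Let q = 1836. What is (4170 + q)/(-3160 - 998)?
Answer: -13/9 ≈ -1.4444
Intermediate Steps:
(4170 + q)/(-3160 - 998) = (4170 + 1836)/(-3160 - 998) = 6006/(-4158) = 6006*(-1/4158) = -13/9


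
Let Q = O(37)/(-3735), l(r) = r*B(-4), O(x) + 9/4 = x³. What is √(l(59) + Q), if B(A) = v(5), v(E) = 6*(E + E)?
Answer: √3173795/30 ≈ 59.384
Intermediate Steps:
v(E) = 12*E (v(E) = 6*(2*E) = 12*E)
B(A) = 60 (B(A) = 12*5 = 60)
O(x) = -9/4 + x³
l(r) = 60*r (l(r) = r*60 = 60*r)
Q = -2441/180 (Q = (-9/4 + 37³)/(-3735) = (-9/4 + 50653)*(-1/3735) = (202603/4)*(-1/3735) = -2441/180 ≈ -13.561)
√(l(59) + Q) = √(60*59 - 2441/180) = √(3540 - 2441/180) = √(634759/180) = √3173795/30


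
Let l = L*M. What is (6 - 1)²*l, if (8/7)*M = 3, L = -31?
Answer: -16275/8 ≈ -2034.4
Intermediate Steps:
M = 21/8 (M = (7/8)*3 = 21/8 ≈ 2.6250)
l = -651/8 (l = -31*21/8 = -651/8 ≈ -81.375)
(6 - 1)²*l = (6 - 1)²*(-651/8) = 5²*(-651/8) = 25*(-651/8) = -16275/8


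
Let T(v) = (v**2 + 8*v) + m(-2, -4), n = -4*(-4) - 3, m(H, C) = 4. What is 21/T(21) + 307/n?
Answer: 188464/7969 ≈ 23.650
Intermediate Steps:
n = 13 (n = 16 - 3 = 13)
T(v) = 4 + v**2 + 8*v (T(v) = (v**2 + 8*v) + 4 = 4 + v**2 + 8*v)
21/T(21) + 307/n = 21/(4 + 21**2 + 8*21) + 307/13 = 21/(4 + 441 + 168) + 307*(1/13) = 21/613 + 307/13 = 188464/7969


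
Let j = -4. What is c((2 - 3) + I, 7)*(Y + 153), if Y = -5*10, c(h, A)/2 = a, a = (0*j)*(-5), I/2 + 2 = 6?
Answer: 0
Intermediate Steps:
I = 8 (I = -4 + 2*6 = -4 + 12 = 8)
a = 0 (a = (0*(-4))*(-5) = 0*(-5) = 0)
c(h, A) = 0 (c(h, A) = 2*0 = 0)
Y = -50
c((2 - 3) + I, 7)*(Y + 153) = 0*(-50 + 153) = 0*103 = 0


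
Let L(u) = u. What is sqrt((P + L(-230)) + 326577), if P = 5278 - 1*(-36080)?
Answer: sqrt(367705) ≈ 606.39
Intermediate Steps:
P = 41358 (P = 5278 + 36080 = 41358)
sqrt((P + L(-230)) + 326577) = sqrt((41358 - 230) + 326577) = sqrt(41128 + 326577) = sqrt(367705)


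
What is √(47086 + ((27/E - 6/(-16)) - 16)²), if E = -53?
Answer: √8511732017/424 ≈ 217.59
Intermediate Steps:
√(47086 + ((27/E - 6/(-16)) - 16)²) = √(47086 + ((27/(-53) - 6/(-16)) - 16)²) = √(47086 + ((27*(-1/53) - 6*(-1/16)) - 16)²) = √(47086 + ((-27/53 + 3/8) - 16)²) = √(47086 + (-57/424 - 16)²) = √(47086 + (-6841/424)²) = √(47086 + 46799281/179776) = √(8511732017/179776) = √8511732017/424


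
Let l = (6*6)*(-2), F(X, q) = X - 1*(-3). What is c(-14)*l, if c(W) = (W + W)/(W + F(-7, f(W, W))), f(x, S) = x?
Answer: -112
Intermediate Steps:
F(X, q) = 3 + X (F(X, q) = X + 3 = 3 + X)
c(W) = 2*W/(-4 + W) (c(W) = (W + W)/(W + (3 - 7)) = (2*W)/(W - 4) = (2*W)/(-4 + W) = 2*W/(-4 + W))
l = -72 (l = 36*(-2) = -72)
c(-14)*l = (2*(-14)/(-4 - 14))*(-72) = (2*(-14)/(-18))*(-72) = (2*(-14)*(-1/18))*(-72) = (14/9)*(-72) = -112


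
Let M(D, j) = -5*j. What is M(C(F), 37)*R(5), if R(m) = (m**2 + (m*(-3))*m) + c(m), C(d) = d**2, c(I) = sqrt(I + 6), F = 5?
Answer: 9250 - 185*sqrt(11) ≈ 8636.4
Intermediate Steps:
c(I) = sqrt(6 + I)
R(m) = sqrt(6 + m) - 2*m**2 (R(m) = (m**2 + (m*(-3))*m) + sqrt(6 + m) = (m**2 + (-3*m)*m) + sqrt(6 + m) = (m**2 - 3*m**2) + sqrt(6 + m) = -2*m**2 + sqrt(6 + m) = sqrt(6 + m) - 2*m**2)
M(C(F), 37)*R(5) = (-5*37)*(sqrt(6 + 5) - 2*5**2) = -185*(sqrt(11) - 2*25) = -185*(sqrt(11) - 50) = -185*(-50 + sqrt(11)) = 9250 - 185*sqrt(11)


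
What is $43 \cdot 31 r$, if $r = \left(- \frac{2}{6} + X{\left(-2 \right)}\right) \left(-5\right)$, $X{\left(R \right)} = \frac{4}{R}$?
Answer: $\frac{46655}{3} \approx 15552.0$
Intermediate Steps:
$r = \frac{35}{3}$ ($r = \left(- \frac{2}{6} + \frac{4}{-2}\right) \left(-5\right) = \left(\left(-2\right) \frac{1}{6} + 4 \left(- \frac{1}{2}\right)\right) \left(-5\right) = \left(- \frac{1}{3} - 2\right) \left(-5\right) = \left(- \frac{7}{3}\right) \left(-5\right) = \frac{35}{3} \approx 11.667$)
$43 \cdot 31 r = 43 \cdot 31 \cdot \frac{35}{3} = 1333 \cdot \frac{35}{3} = \frac{46655}{3}$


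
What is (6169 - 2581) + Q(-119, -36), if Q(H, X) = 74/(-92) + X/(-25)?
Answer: 4126931/1150 ≈ 3588.6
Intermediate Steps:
Q(H, X) = -37/46 - X/25 (Q(H, X) = 74*(-1/92) + X*(-1/25) = -37/46 - X/25)
(6169 - 2581) + Q(-119, -36) = (6169 - 2581) + (-37/46 - 1/25*(-36)) = 3588 + (-37/46 + 36/25) = 3588 + 731/1150 = 4126931/1150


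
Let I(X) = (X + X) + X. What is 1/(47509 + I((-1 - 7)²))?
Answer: 1/47701 ≈ 2.0964e-5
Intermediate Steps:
I(X) = 3*X (I(X) = 2*X + X = 3*X)
1/(47509 + I((-1 - 7)²)) = 1/(47509 + 3*(-1 - 7)²) = 1/(47509 + 3*(-8)²) = 1/(47509 + 3*64) = 1/(47509 + 192) = 1/47701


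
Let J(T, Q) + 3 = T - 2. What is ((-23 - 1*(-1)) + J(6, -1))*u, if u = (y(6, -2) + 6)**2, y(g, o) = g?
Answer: -3024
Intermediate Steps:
J(T, Q) = -5 + T (J(T, Q) = -3 + (T - 2) = -3 + (-2 + T) = -5 + T)
u = 144 (u = (6 + 6)**2 = 12**2 = 144)
((-23 - 1*(-1)) + J(6, -1))*u = ((-23 - 1*(-1)) + (-5 + 6))*144 = ((-23 + 1) + 1)*144 = (-22 + 1)*144 = -21*144 = -3024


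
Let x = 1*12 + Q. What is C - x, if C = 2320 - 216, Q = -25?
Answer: 2117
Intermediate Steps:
x = -13 (x = 1*12 - 25 = 12 - 25 = -13)
C = 2104
C - x = 2104 - 1*(-13) = 2104 + 13 = 2117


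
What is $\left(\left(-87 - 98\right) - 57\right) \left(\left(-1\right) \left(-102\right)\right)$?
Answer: $-24684$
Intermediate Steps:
$\left(\left(-87 - 98\right) - 57\right) \left(\left(-1\right) \left(-102\right)\right) = \left(-185 - 57\right) 102 = \left(-242\right) 102 = -24684$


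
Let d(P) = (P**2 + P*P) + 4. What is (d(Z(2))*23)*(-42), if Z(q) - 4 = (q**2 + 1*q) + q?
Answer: -282072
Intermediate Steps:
Z(q) = 4 + q**2 + 2*q (Z(q) = 4 + ((q**2 + 1*q) + q) = 4 + ((q**2 + q) + q) = 4 + ((q + q**2) + q) = 4 + (q**2 + 2*q) = 4 + q**2 + 2*q)
d(P) = 4 + 2*P**2 (d(P) = (P**2 + P**2) + 4 = 2*P**2 + 4 = 4 + 2*P**2)
(d(Z(2))*23)*(-42) = ((4 + 2*(4 + 2**2 + 2*2)**2)*23)*(-42) = ((4 + 2*(4 + 4 + 4)**2)*23)*(-42) = ((4 + 2*12**2)*23)*(-42) = ((4 + 2*144)*23)*(-42) = ((4 + 288)*23)*(-42) = (292*23)*(-42) = 6716*(-42) = -282072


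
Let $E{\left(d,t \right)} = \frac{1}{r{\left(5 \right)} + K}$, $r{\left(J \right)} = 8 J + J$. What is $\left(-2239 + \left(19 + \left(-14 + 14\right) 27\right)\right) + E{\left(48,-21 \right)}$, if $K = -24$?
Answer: $- \frac{46619}{21} \approx -2220.0$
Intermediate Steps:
$r{\left(J \right)} = 9 J$
$E{\left(d,t \right)} = \frac{1}{21}$ ($E{\left(d,t \right)} = \frac{1}{9 \cdot 5 - 24} = \frac{1}{45 - 24} = \frac{1}{21}$)
$\left(-2239 + \left(19 + \left(-14 + 14\right) 27\right)\right) + E{\left(48,-21 \right)} = \left(-2239 + \left(19 + \left(-14 + 14\right) 27\right)\right) + \frac{1}{21} = \left(-2239 + \left(19 + 0 \cdot 27\right)\right) + \frac{1}{21} = \left(-2239 + \left(19 + 0\right)\right) + \frac{1}{21} = \left(-2239 + 19\right) + \frac{1}{21} = -2220 + \frac{1}{21} = - \frac{46619}{21}$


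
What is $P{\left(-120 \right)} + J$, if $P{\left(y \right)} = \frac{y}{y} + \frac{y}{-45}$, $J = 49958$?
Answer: $\frac{149885}{3} \approx 49962.0$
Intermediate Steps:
$P{\left(y \right)} = 1 - \frac{y}{45}$ ($P{\left(y \right)} = 1 + y \left(- \frac{1}{45}\right) = 1 - \frac{y}{45}$)
$P{\left(-120 \right)} + J = \left(1 - - \frac{8}{3}\right) + 49958 = \left(1 + \frac{8}{3}\right) + 49958 = \frac{11}{3} + 49958 = \frac{149885}{3}$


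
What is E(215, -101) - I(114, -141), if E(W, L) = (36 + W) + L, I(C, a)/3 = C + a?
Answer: 231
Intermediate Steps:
I(C, a) = 3*C + 3*a (I(C, a) = 3*(C + a) = 3*C + 3*a)
E(W, L) = 36 + L + W
E(215, -101) - I(114, -141) = (36 - 101 + 215) - (3*114 + 3*(-141)) = 150 - (342 - 423) = 150 - 1*(-81) = 150 + 81 = 231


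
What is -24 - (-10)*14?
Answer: 116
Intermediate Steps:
-24 - (-10)*14 = -24 - 10*(-14) = -24 + 140 = 116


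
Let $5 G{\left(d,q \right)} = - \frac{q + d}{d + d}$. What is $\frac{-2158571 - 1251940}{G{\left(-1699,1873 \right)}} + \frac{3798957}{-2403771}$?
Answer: $- \frac{249615602536426}{749563} \approx -3.3302 \cdot 10^{8}$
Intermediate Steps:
$G{\left(d,q \right)} = - \frac{d + q}{10 d}$ ($G{\left(d,q \right)} = \frac{\left(-1\right) \frac{q + d}{d + d}}{5} = \frac{\left(-1\right) \frac{d + q}{2 d}}{5} = \frac{\left(- \frac{1}{2}\right) \frac{1}{d} \left(d + q\right)}{5} = - \frac{d + q}{10 d}$)
$\frac{-2158571 - 1251940}{G{\left(-1699,1873 \right)}} + \frac{3798957}{-2403771} = \frac{-2158571 - 1251940}{\frac{1}{10} \frac{1}{-1699} \left(\left(-1\right) \left(-1699\right) - 1873\right)} + \frac{3798957}{-2403771} = \frac{-2158571 - 1251940}{\frac{1}{10} \left(- \frac{1}{1699}\right) \left(1699 - 1873\right)} + 3798957 \left(- \frac{1}{2403771}\right) = - \frac{3410511}{\frac{1}{10} \left(- \frac{1}{1699}\right) \left(-174\right)} - \frac{40849}{25847} = - \frac{3410511}{\frac{87}{8495}} - \frac{40849}{25847} = \left(-3410511\right) \frac{8495}{87} - \frac{40849}{25847} = - \frac{9657430315}{29} - \frac{40849}{25847} = - \frac{249615602536426}{749563}$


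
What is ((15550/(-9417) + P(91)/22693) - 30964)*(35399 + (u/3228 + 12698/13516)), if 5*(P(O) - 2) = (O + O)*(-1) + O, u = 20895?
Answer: -4259288960124921308042471/3884856228598620 ≈ -1.0964e+9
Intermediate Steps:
P(O) = 2 - O/5 (P(O) = 2 + ((O + O)*(-1) + O)/5 = 2 + ((2*O)*(-1) + O)/5 = 2 + (-2*O + O)/5 = 2 + (-O)/5 = 2 - O/5)
((15550/(-9417) + P(91)/22693) - 30964)*(35399 + (u/3228 + 12698/13516)) = ((15550/(-9417) + (2 - 1/5*91)/22693) - 30964)*(35399 + (20895/3228 + 12698/13516)) = ((15550*(-1/9417) + (2 - 91/5)*(1/22693)) - 30964)*(35399 + (20895*(1/3228) + 12698*(1/13516))) = ((-15550/9417 - 81/5*1/22693) - 30964)*(35399 + (6965/1076 + 6349/6758)) = ((-15550/9417 - 81/113465) - 30964)*(35399 + 26950497/3635804) = (-1765143527/1068499905 - 30964)*(128730776293/3635804) = -33086796201947/1068499905*128730776293/3635804 = -4259288960124921308042471/3884856228598620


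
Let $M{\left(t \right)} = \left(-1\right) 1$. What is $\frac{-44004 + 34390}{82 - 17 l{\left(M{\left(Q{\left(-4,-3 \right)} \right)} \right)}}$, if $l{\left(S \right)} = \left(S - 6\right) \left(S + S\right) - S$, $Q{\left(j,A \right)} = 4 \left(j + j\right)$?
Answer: $\frac{9614}{173} \approx 55.572$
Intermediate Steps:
$Q{\left(j,A \right)} = 8 j$ ($Q{\left(j,A \right)} = 4 \cdot 2 j = 8 j$)
$M{\left(t \right)} = -1$
$l{\left(S \right)} = - S + 2 S \left(-6 + S\right)$ ($l{\left(S \right)} = \left(-6 + S\right) 2 S - S = 2 S \left(-6 + S\right) - S = - S + 2 S \left(-6 + S\right)$)
$\frac{-44004 + 34390}{82 - 17 l{\left(M{\left(Q{\left(-4,-3 \right)} \right)} \right)}} = \frac{-44004 + 34390}{82 - 17 \left(- (-13 + 2 \left(-1\right))\right)} = - \frac{9614}{82 - 17 \left(- (-13 - 2)\right)} = - \frac{9614}{82 - 17 \left(\left(-1\right) \left(-15\right)\right)} = - \frac{9614}{82 - 255} = - \frac{9614}{-173} = \left(-9614\right) \left(- \frac{1}{173}\right) = \frac{9614}{173}$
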